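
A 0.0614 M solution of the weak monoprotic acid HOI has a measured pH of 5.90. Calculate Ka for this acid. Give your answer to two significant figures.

Ka = 2.6 × 10^-11

[H+] = 10^(-5.90) = 1.26 × 10^-6 M
At equilibrium [HA] = 0.0614 − 1.26 × 10^-6 = 6.14 × 10^-2 M
Ka = [H+][A-]/[HA] = (1.26 × 10^-6)² / 6.14 × 10^-2 = 2.6 × 10^-11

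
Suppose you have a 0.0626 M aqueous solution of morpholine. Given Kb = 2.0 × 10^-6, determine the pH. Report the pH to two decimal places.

C4H8ONH + H2O ⇌ C4H8ONH2+ + OH-
From the ICE table, Kb = [OH-]²/(0.0626 − [OH-]) = 2.0 × 10^-6.
Since Kb ≪ C₀, [OH-] ≈ √(Kb·C₀) = 3.54 × 10^-4 M.
([OH-]/C₀ = 0.57% < 5%, so the approximation holds.)
pOH = −log(3.54 × 10^-4) = 3.45; pH = 14.00 − 3.45 = 10.55

pH = 10.55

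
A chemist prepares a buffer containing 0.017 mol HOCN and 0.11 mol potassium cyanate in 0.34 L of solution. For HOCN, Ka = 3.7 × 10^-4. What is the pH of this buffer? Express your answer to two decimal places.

pKa = −log(3.7 × 10^-4) = 3.432
Using pH = pKa + log([base]/[acid]) with [base]/[acid] = 0.11/0.017:
pH = 3.432 + (+0.811) = 4.24

pH = 4.24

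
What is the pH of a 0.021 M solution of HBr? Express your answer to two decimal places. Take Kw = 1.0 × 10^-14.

pH = 1.68

HBr is a strong acid and dissociates completely, so [H+] = 0.021 M.
pH = -log(0.021) = 1.68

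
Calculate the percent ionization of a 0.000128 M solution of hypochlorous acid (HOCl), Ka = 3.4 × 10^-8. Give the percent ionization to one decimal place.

HOCl ⇌ OCl- + H+; let x = [H+] at equilibrium.
x ≈ √(Ka·C₀) = √(3.4 × 10^-8 × 0.000128) = 2.09 × 10^-6 M
% ionization = x/C₀ × 100% = 2.09 × 10^-6/0.000128 × 100% = 1.6%

1.6%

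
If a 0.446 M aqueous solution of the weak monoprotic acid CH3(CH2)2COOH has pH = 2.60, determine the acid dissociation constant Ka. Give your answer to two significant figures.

Ka = 1.4 × 10^-5

[H+] = 10^(-2.60) = 2.51 × 10^-3 M
At equilibrium [HA] = 0.446 − 2.51 × 10^-3 = 4.43 × 10^-1 M
Ka = [H+][A-]/[HA] = (2.51 × 10^-3)² / 4.43 × 10^-1 = 1.4 × 10^-5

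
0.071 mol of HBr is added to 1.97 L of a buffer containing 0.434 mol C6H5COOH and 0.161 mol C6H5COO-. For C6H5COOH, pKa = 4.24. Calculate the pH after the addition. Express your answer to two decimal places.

pH = 3.49

After neutralization: n(C6H5COOH) = 0.505 mol, n(C6H5COO-) = 0.09 mol.
pH = pKa + log([A⁻]/[HA]) = 4.24 + log(0.09/0.505) = 4.24 -0.749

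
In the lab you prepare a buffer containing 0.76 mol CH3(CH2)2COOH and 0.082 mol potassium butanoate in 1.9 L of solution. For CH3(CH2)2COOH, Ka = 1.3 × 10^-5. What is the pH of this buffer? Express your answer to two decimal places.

pH = 3.92

pKa = −log(1.3 × 10^-5) = 4.886
Using pH = pKa + log([base]/[acid]) with [base]/[acid] = 0.082/0.76:
pH = 4.886 + (-0.967) = 3.92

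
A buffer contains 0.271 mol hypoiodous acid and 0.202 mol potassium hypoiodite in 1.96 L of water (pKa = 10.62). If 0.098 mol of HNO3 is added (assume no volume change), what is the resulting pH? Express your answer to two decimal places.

After neutralization: n(HOI) = 0.369 mol, n(OI-) = 0.104 mol.
pH = pKa + log([A⁻]/[HA]) = 10.62 + log(0.104/0.369) = 10.62 -0.550

pH = 10.07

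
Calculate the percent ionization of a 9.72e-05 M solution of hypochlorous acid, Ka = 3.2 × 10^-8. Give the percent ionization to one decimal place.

1.8%

HOCl ⇌ OCl- + H+; let x = [H+] at equilibrium.
x ≈ √(Ka·C₀) = √(3.2 × 10^-8 × 9.72e-05) = 1.76 × 10^-6 M
% ionization = x/C₀ × 100% = 1.76 × 10^-6/9.72e-05 × 100% = 1.8%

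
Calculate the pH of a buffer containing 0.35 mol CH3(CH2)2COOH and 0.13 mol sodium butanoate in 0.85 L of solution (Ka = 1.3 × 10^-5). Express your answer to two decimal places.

pH = 4.46

pKa = −log(1.3 × 10^-5) = 4.886
Henderson–Hasselbalch: pH = pKa + log([CH3(CH2)2COO-]/[CH3(CH2)2COOH]) = 4.886 + log(0.13/0.35)
pH = 4.886 + (-0.430) = 4.46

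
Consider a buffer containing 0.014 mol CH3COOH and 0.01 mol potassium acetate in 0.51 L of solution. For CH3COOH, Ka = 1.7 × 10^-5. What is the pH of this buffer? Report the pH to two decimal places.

pH = 4.62

pKa = −log(1.7 × 10^-5) = 4.770
pH = pKa + log([A⁻]/[HA]) = 4.770 + log(0.01/0.014)
pH = 4.770 + (-0.146) = 4.62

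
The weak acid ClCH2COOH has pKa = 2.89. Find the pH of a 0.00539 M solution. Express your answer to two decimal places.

ClCH2COOH ⇌ ClCH2COO- + H+
Ka = 10^(−2.89) = 1.29 × 10^-3
Ka = x²/(0.00539 − x) = 1.29 × 10^-3
The 5% rule fails; solving x² + Ka·x − Ka·C₀ = 0 exactly:
x = (−Ka + √(Ka² + 4·Ka·C₀))/2 = 2.07 × 10^-3 M
pH = −log(2.07 × 10^-3) = 2.68

pH = 2.68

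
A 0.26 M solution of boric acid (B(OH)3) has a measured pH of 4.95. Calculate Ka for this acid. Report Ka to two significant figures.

Ka = 4.8 × 10^-10

[H+] = 10^(-4.95) = 1.12 × 10^-5 M
At equilibrium [HA] = 0.26 − 1.12 × 10^-5 = 2.60 × 10^-1 M
Ka = [H+][A-]/[HA] = (1.12 × 10^-5)² / 2.60 × 10^-1 = 4.8 × 10^-10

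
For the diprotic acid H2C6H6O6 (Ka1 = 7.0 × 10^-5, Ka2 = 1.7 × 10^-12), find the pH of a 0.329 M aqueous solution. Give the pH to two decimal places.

Since Ka1 ≫ Ka2, the first ionization dominates [H+].
Ka1 = x²/(0.329 − x) = 7.0 × 10^-5
x ≈ √(7.0 × 10^-5 × 0.329) = 4.80 × 10^-3 M
pH = −log(4.80 × 10^-3) = 2.32

pH = 2.32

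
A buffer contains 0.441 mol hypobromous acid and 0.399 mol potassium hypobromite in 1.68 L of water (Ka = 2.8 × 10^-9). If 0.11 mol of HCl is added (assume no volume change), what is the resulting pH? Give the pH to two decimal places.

pH = 8.27

After neutralization: n(HOBr) = 0.551 mol, n(OBr-) = 0.289 mol.
pKa = −log(2.8 × 10^-9) = 8.553
pH = pKa + log([A⁻]/[HA]) = 8.553 + log(0.289/0.551) = 8.553 -0.280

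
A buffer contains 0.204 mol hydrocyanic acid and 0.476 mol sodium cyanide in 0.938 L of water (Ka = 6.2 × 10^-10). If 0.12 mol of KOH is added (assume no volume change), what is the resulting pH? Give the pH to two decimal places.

After neutralization: n(HCN) = 0.084 mol, n(CN-) = 0.596 mol.
pKa = −log(6.2 × 10^-10) = 9.208
Henderson–Hasselbalch with mole ratio 0.596/0.084: pH = 9.208 + (+0.851)

pH = 10.06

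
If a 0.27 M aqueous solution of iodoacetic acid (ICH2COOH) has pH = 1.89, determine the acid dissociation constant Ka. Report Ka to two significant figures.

Ka = 6.5 × 10^-4

[H+] = 10^(-1.89) = 1.29 × 10^-2 M
At equilibrium [HA] = 0.27 − 1.29 × 10^-2 = 2.57 × 10^-1 M
Ka = [H+][A-]/[HA] = (1.29 × 10^-2)² / 2.57 × 10^-1 = 6.5 × 10^-4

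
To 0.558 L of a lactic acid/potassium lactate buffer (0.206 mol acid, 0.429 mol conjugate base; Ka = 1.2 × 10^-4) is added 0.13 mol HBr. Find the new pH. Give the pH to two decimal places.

Added H+ converts CH3CH(OH)COO- to CH3CH(OH)COOH: CH3CH(OH)COOH → 0.336 mol, CH3CH(OH)COO- → 0.299 mol.
pKa = −log(1.2 × 10^-4) = 3.921
pH = pKa + log(n_CH3CH(OH)COO-/n_CH3CH(OH)COOH) = 3.921 + log(0.299/0.336) = 3.921 + (-0.051)

pH = 3.87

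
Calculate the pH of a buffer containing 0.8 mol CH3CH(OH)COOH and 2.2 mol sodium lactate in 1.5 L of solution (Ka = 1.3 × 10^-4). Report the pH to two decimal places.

pKa = −log(1.3 × 10^-4) = 3.886
Henderson–Hasselbalch: pH = pKa + log([CH3CH(OH)COO-]/[CH3CH(OH)COOH]) = 3.886 + log(2.2/0.8)
pH = 3.886 + (+0.439) = 4.33

pH = 4.33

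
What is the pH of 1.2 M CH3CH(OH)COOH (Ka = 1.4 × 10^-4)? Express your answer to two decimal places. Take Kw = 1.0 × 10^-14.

pH = 1.89

CH3CH(OH)COOH ⇌ CH3CH(OH)COO- + H+
Let x = [H+] at equilibrium. Ka = x²/(1.2 − x).
Neglecting x in the denominator: x = √(1.4 × 10^-4 × 1.2) = 1.30 × 10^-2 M
(x/C₀ = 1.1% < 5%, so the approximation holds.)
pH = −log(1.30 × 10^-2) = 1.89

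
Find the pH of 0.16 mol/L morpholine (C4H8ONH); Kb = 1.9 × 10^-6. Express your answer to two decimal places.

pH = 10.74

C4H8ONH + H2O ⇌ C4H8ONH2+ + OH-
From the ICE table, Kb = [OH-]²/(0.16 − [OH-]) = 1.9 × 10^-6.
Assume [OH-] ≪ 0.16: [OH-] ≈ √(1.9 × 10^-6 × 0.16) = 5.51 × 10^-4 M
Check: 0.34% ionized — well under 5%, approximation valid.
pOH = −log(5.51 × 10^-4) = 3.26; pH = 14.00 − 3.26 = 10.74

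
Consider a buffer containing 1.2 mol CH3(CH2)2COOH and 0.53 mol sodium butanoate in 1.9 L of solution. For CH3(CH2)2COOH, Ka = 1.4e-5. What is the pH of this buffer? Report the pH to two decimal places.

pKa = −log(1.4 × 10^-5) = 4.854
Henderson–Hasselbalch: pH = pKa + log([CH3(CH2)2COO-]/[CH3(CH2)2COOH]) = 4.854 + log(0.53/1.2)
pH = 4.854 + (-0.355) = 4.50

pH = 4.50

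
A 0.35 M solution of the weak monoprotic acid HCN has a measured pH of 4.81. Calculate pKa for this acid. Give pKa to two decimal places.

[H+] = 10^(-4.81) = 1.55 × 10^-5 M
At equilibrium [HA] = 0.35 − 1.55 × 10^-5 = 3.50 × 10^-1 M
Ka = [H+][A-]/[HA] = (1.55 × 10^-5)² / 3.50 × 10^-1 = 6.86 × 10^-10
pKa = -log(6.86 × 10^-10) = 9.16

pKa = 9.16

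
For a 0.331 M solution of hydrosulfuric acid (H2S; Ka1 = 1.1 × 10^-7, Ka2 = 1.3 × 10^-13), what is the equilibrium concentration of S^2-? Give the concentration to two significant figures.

1.3 × 10^-13 M

First ionization gives [H+] ≈ [HS-] = 1.91 × 10^-4 M.
Second step: Ka2 = [H+][S^2-]/[HS-] ≈ [S^2-] (since [H+] ≈ [HS-]).
So [S^2-] ≈ Ka2.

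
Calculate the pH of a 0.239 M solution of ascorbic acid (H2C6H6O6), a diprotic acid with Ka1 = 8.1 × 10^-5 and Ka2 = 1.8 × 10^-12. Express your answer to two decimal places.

pH = 2.36

Since Ka1 ≫ Ka2, the first ionization dominates [H+].
Ka1 = x²/(0.239 − x) = 8.1 × 10^-5
x ≈ √(8.1 × 10^-5 × 0.239) = 4.40 × 10^-3 M
pH = −log(4.40 × 10^-3) = 2.36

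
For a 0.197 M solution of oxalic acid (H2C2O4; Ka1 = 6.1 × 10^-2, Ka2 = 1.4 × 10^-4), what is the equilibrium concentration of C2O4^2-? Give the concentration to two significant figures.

First ionization gives [H+] ≈ [HC2O4-] = 8.33 × 10^-2 M.
Second step: Ka2 = [H+][C2O4^2-]/[HC2O4-] ≈ [C2O4^2-] (since [H+] ≈ [HC2O4-]).
So [C2O4^2-] ≈ Ka2.

1.4 × 10^-4 M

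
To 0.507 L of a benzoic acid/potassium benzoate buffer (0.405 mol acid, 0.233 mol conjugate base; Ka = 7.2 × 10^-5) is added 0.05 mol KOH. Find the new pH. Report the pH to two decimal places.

pH = 4.04

After neutralization: n(C6H5COOH) = 0.355 mol, n(C6H5COO-) = 0.283 mol.
pKa = −log(7.2 × 10^-5) = 4.143
pH = pKa + log(n_C6H5COO-/n_C6H5COOH) = 4.143 + log(0.283/0.355) = 4.143 + (-0.098)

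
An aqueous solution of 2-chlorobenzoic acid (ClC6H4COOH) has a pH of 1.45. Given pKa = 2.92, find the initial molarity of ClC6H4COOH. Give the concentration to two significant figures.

[H+] = 10^(-1.45) = 3.55 × 10^-2 M = x
Ka = 10^(−2.92) = 1.20 × 10^-3
Ka = x²/(C₀ − x) ⇒ C₀ = x + x²/Ka
C₀ = 3.55 × 10^-2 + (3.55 × 10^-2)²/(1.20 × 10^-3) = 1.09 M

C₀ = 1.1 M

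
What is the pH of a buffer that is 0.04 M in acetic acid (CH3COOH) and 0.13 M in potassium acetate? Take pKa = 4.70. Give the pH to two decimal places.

pH = 5.21

pH = pKa + log([A⁻]/[HA]) = 4.70 + log(0.13/0.04)
pH = 4.70 + (+0.512) = 5.21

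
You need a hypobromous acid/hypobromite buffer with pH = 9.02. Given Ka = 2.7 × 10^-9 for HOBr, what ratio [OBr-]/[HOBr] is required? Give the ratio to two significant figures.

pKa = -log(2.7 × 10^-9) = 8.569
pH = pKa + log(r) ⇒ log(r) = 9.02 − 8.569 = +0.451
r = [OBr-]/[HOBr] = 10^(+0.451) = 2.82

ratio = 2.8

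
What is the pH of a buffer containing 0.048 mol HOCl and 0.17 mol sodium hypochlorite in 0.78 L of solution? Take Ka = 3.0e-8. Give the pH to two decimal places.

pKa = −log(3.0 × 10^-8) = 7.523
Using pH = pKa + log([base]/[acid]) with [base]/[acid] = 0.17/0.048:
pH = 7.523 + (+0.549) = 8.07

pH = 8.07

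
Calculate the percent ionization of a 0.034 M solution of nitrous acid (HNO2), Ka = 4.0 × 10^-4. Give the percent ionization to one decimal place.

10.3%

HNO2 ⇌ NO2- + H+; let x = [H+] at equilibrium.
Ka = x²/(C₀ − x); solving the quadratic gives x = 3.49 × 10^-3 M.
% ionization = x/C₀ × 100% = 3.49 × 10^-3/0.034 × 100% = 10.3%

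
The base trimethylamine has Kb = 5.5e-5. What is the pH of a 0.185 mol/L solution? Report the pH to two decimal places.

(CH3)3N + H2O ⇌ (CH3)3NH+ + OH-
From the ICE table, Kb = x²/(0.185 − x) = 5.5 × 10^-5.
Neglecting x in the denominator: x = √(5.5 × 10^-5 × 0.185) = 3.19 × 10^-3 M
(x/C₀ = 1.7% < 5%, so the approximation holds.)
pOH = −log(3.19 × 10^-3) = 2.50; pH = 14.00 − 2.50 = 11.50

pH = 11.50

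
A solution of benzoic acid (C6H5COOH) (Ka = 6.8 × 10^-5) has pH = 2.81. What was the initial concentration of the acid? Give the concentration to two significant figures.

[H+] = 10^(-2.81) = 1.55 × 10^-3 M = x
Ka = x²/(C₀ − x) ⇒ C₀ = x + x²/Ka
C₀ = 1.55 × 10^-3 + (1.55 × 10^-3)²/(6.8 × 10^-5) = 3.69 × 10^-2 M

C₀ = 3.7 × 10^-2 M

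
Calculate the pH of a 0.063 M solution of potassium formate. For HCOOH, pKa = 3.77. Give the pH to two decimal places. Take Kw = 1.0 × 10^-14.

HCOO- is the conjugate base of the weak acid HCOOH.
Ka = 10^(−3.77) = 1.70 × 10^-4
Kb = Kw/Ka = 1.0×10^-14 / 1.70 × 10^-4 = 5.88 × 10^-11
From the ICE table, Kb = [OH-]²/(0.063 − [OH-]) = 5.88 × 10^-11.
Assume [OH-] ≪ 0.063: [OH-] ≈ √(5.88 × 10^-11 × 0.063) = 1.92 × 10^-6 M
([OH-]/C₀ = 0.0031% < 5%, so the approximation holds.)
pOH = −log(1.92 × 10^-6) = 5.72; pH = 14.00 − 5.72 = 8.28

pH = 8.28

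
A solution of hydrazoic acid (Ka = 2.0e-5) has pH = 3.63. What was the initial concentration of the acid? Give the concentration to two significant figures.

C₀ = 3.0 × 10^-3 M

[H+] = 10^(-3.63) = 2.34 × 10^-4 M = x
Ka = x²/(C₀ − x) ⇒ C₀ = x + x²/Ka
C₀ = 2.34 × 10^-4 + (2.34 × 10^-4)²/(2.0 × 10^-5) = 2.97 × 10^-3 M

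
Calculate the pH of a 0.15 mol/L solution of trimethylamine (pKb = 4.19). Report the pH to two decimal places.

(CH3)3N + H2O ⇌ (CH3)3NH+ + OH-
Kb = 10^(−4.19) = 6.46 × 10^-5
Kb = x²/(0.15 − x) = 6.46 × 10^-5
Since Kb ≪ C₀, x ≈ √(Kb·C₀) = 3.11 × 10^-3 M.
Check: 2.1% ionized — well under 5%, approximation valid.
pOH = 2.51, so pH = 14.00 − pOH = 11.49

pH = 11.49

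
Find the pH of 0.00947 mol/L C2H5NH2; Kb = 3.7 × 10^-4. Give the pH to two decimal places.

C2H5NH2 + H2O ⇌ C2H5NH3+ + OH-
From the ICE table, Kb = [OH-]²/(0.00947 − [OH-]) = 3.7 × 10^-4.
[OH-] is not negligible relative to C₀; solve [OH-]² + 0.00037·[OH-] − 3.5e-06 = 0.
[OH-] = (−Kb + √(Kb² + 4·Kb·C₀))/2 = 1.70 × 10^-3 M
pOH = 2.77, so pH = 14.00 − pOH = 11.23

pH = 11.23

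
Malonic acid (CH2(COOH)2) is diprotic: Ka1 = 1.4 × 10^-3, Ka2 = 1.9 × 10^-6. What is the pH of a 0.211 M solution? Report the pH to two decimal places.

pH = 1.78

Ka1 ≫ Ka2, so treat the first dissociation as the only significant source of H+.
Ka1 = x²/(0.211 − x) = 1.4 × 10^-3
Solving the quadratic: x = (−Ka1 + √(Ka1² + 4·Ka1·C₀))/2 = 1.65 × 10^-2 M
pH = −log(1.65 × 10^-2) = 1.78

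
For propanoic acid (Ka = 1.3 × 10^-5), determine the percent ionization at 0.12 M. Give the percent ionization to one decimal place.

CH3CH2COOH ⇌ CH3CH2COO- + H+; let x = [H+] at equilibrium.
x ≈ √(Ka·C₀) = √(1.3 × 10^-5 × 0.12) = 1.25 × 10^-3 M
Fraction ionized = 1.25 × 10^-3 / 0.12 = 0.0104 → 1.0%

1.0%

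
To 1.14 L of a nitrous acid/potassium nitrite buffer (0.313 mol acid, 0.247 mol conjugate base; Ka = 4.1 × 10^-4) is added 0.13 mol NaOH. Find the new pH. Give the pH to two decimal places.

After neutralization: n(HNO2) = 0.183 mol, n(NO2-) = 0.377 mol.
pKa = −log(4.1 × 10^-4) = 3.387
Henderson–Hasselbalch with mole ratio 0.377/0.183: pH = 3.387 + (+0.314)

pH = 3.70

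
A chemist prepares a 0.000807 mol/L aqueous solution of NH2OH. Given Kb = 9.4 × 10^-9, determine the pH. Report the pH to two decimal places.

NH2OH + H2O ⇌ NH3OH+ + OH-
Let x = [OH-] at equilibrium. Kb = x²/(0.000807 − x).
Since Kb ≪ C₀, x ≈ √(Kb·C₀) = 2.75 × 10^-6 M.
pOH = −log(2.75 × 10^-6) = 5.56; pH = 14.00 − 5.56 = 8.44

pH = 8.44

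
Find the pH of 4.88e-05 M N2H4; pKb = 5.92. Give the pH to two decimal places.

N2H4 + H2O ⇌ N2H5+ + OH-
Kb = 10^(−5.92) = 1.20 × 10^-6
Kb = x²/(4.88e-05 − x) = 1.20 × 10^-6
Here C₀/Kb ≈ 40.7, so the small-x approximation fails. Use the quadratic:
x = [−1.2e-06 + √(1.2e-06² + 2.34e-10)]/2 = 7.08 × 10^-6 M
pOH = 5.15, so pH = 14.00 − pOH = 8.85

pH = 8.85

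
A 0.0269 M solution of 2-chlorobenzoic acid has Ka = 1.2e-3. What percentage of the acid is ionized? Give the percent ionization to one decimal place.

19.0%

ClC6H4COOH ⇌ ClC6H4COO- + H+; let x = [H+] at equilibrium.
Ka = x²/(C₀ − x); solving the quadratic gives x = 5.11 × 10^-3 M.
Fraction ionized = 5.11 × 10^-3 / 0.0269 = 0.1900 → 19.0%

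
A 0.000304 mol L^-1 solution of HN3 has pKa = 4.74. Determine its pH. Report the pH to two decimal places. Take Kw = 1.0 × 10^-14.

pH = 4.18

HN3 ⇌ N3- + H+
Ka = 10^(−4.74) = 1.82 × 10^-5
From the ICE table, Ka = [H+]²/(0.000304 − [H+]) = 1.82 × 10^-5.
The 5% rule fails; solving [H+]² + Ka·[H+] − Ka·C₀ = 0 exactly:
[H+] = (−Ka + √(Ka² + 4·Ka·C₀))/2 = 6.58 × 10^-5 M
pH = −log(6.58 × 10^-5) = 4.18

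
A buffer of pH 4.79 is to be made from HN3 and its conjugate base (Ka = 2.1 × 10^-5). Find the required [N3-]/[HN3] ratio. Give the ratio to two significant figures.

pKa = -log(2.1 × 10^-5) = 4.678
pH = pKa + log(r) ⇒ log(r) = 4.79 − 4.678 = +0.112
r = [N3-]/[HN3] = 10^(+0.112) = 1.29

ratio = 1.3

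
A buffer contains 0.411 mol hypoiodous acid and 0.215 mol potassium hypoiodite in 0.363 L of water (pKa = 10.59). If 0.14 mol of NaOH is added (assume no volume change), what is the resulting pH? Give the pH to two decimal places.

OH- converts HOI to OI-: HOI → 0.271 mol, OI- → 0.355 mol.
pH = pKa + log([A⁻]/[HA]) = 10.59 + log(0.355/0.271) = 10.59 +0.117

pH = 10.71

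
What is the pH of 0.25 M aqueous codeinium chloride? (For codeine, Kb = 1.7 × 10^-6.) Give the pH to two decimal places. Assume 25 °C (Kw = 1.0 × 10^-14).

C18H22NO3+ is the conjugate acid of the weak base C18H21NO3.
Ka = Kw/Kb = 1.0×10^-14 / 1.7 × 10^-6 = 5.88 × 10^-9
From the ICE table, Ka = [H+]²/(0.25 − [H+]) = 5.88 × 10^-9.
Assume [H+] ≪ 0.25: [H+] ≈ √(5.88 × 10^-9 × 0.25) = 3.83 × 10^-5 M
pH = −log[H+] = −log(3.83 × 10^-5) = 4.42

pH = 4.42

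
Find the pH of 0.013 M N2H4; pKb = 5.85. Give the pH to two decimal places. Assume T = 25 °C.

N2H4 + H2O ⇌ N2H5+ + OH-
Kb = 10^(−5.85) = 1.41 × 10^-6
From the ICE table, Kb = [OH-]²/(0.013 − [OH-]) = 1.41 × 10^-6.
Neglecting [OH-] in the denominator: [OH-] = √(1.41 × 10^-6 × 0.013) = 1.35 × 10^-4 M
pOH = −log(1.35 × 10^-4) = 3.87; pH = 14.00 − 3.87 = 10.13

pH = 10.13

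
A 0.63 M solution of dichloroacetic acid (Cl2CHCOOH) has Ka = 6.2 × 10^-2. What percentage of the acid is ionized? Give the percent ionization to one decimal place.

26.8%

Cl2CHCOOH ⇌ Cl2CHCOO- + H+; let x = [H+] at equilibrium.
Solve x² + 0.062x − 0.0391 = 0 → x = 1.69 × 10^-1 M
Fraction ionized = 1.69 × 10^-1 / 0.63 = 0.2683 → 26.8%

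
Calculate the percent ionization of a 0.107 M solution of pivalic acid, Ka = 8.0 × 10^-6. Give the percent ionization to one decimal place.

(CH3)3CCOOH ⇌ (CH3)3CCOO- + H+; let x = [H+] at equilibrium.
x ≈ √(Ka·C₀) = √(8.0 × 10^-6 × 0.107) = 9.25 × 10^-4 M
Fraction ionized = 9.25 × 10^-4 / 0.107 = 0.0086 → 0.9%

0.9%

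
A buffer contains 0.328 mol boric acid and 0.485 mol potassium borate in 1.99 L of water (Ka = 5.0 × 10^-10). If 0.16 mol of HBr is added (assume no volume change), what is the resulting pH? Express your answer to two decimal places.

Added H+ converts B(OH)4- to B(OH)3: B(OH)3 → 0.488 mol, B(OH)4- → 0.325 mol.
pKa = −log(5.0 × 10^-10) = 9.301
pH = pKa + log([A⁻]/[HA]) = 9.301 + log(0.325/0.488) = 9.301 -0.177

pH = 9.12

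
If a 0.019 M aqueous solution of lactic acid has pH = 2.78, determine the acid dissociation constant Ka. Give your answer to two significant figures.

[H+] = 10^(-2.78) = 1.66 × 10^-3 M
At equilibrium [HA] = 0.019 − 1.66 × 10^-3 = 1.73 × 10^-2 M
Ka = [H+][A-]/[HA] = (1.66 × 10^-3)² / 1.73 × 10^-2 = 1.6 × 10^-4

Ka = 1.6 × 10^-4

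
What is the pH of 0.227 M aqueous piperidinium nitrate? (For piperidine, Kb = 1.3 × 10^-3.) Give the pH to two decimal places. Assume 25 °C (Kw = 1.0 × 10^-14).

pH = 5.88

C5H10NH2+ is the conjugate acid of the weak base C5H10NH.
Ka = Kw/Kb = 1.0×10^-14 / 1.3 × 10^-3 = 7.69 × 10^-12
Let x = [H+] at equilibrium. Ka = x²/(0.227 − x).
Neglecting x in the denominator: x = √(7.69 × 10^-12 × 0.227) = 1.32 × 10^-6 M
pH = −log[H+] = −log(1.32 × 10^-6) = 5.88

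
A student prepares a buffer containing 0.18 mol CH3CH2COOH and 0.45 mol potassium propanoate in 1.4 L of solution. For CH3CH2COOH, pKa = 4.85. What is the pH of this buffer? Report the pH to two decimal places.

Using pH = pKa + log([base]/[acid]) with [base]/[acid] = 0.45/0.18:
pH = 4.85 + (+0.398) = 5.25

pH = 5.25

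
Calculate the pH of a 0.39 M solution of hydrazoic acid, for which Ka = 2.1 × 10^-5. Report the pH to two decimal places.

HN3 ⇌ N3- + H+
Ka = [H+]²/(0.39 − [H+]) = 2.1 × 10^-5
Neglecting [H+] in the denominator: [H+] = √(2.1 × 10^-5 × 0.39) = 2.86 × 10^-3 M
Check: 0.73% ionized — well under 5%, approximation valid.
pH = −log[H+] = −log(2.86 × 10^-3) = 2.54

pH = 2.54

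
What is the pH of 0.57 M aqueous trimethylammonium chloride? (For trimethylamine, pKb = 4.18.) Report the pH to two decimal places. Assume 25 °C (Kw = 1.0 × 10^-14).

pH = 5.03

(CH3)3NH+ is the conjugate acid of the weak base (CH3)3N.
Kb = 10^(−4.18) = 6.61 × 10^-5
Ka = Kw/Kb = 1.0×10^-14 / 6.61 × 10^-5 = 1.51 × 10^-10
Ka = [H+]²/(0.57 − [H+]) = 1.51 × 10^-10
Assume [H+] ≪ 0.57: [H+] ≈ √(1.51 × 10^-10 × 0.57) = 9.28 × 10^-6 M
([H+]/C₀ = 0.0016% < 5%, so the approximation holds.)
pH = −log[H+] = −log(9.28 × 10^-6) = 5.03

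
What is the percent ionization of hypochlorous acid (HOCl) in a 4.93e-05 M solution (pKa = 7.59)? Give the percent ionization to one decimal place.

2.3%

HOCl ⇌ OCl- + H+; let x = [H+] at equilibrium.
Ka = 10^(−7.59) = 2.57 × 10^-8
x ≈ √(Ka·C₀) = √(2.57 × 10^-8 × 4.93e-05) = 1.13 × 10^-6 M
% ionization = x/C₀ × 100% = 1.13 × 10^-6/4.93e-05 × 100% = 2.3%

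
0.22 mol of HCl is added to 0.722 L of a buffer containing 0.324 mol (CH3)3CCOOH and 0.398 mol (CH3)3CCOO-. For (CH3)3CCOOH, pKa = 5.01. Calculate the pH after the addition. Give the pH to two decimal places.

After neutralization: n((CH3)3CCOOH) = 0.544 mol, n((CH3)3CCOO-) = 0.178 mol.
pH = pKa + log(n_(CH3)3CCOO-/n_(CH3)3CCOOH) = 5.01 + log(0.178/0.544) = 5.01 + (-0.485)

pH = 4.52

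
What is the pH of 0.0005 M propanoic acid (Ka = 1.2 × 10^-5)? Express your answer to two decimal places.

CH3CH2COOH ⇌ CH3CH2COO- + H+
Let x = [H+] at equilibrium. Ka = x²/(0.0005 − x).
x is not negligible relative to C₀; solve x² + 1.2e-05·x − 6e-09 = 0.
x = [−1.2e-05 + √(1.2e-05² + 2.4e-08)]/2 = 7.17 × 10^-5 M
pH = −log(7.17 × 10^-5) = 4.14

pH = 4.14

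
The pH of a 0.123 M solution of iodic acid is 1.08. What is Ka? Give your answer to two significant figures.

[H+] = 10^(-1.08) = 8.32 × 10^-2 M
At equilibrium [HA] = 0.123 − 8.32 × 10^-2 = 3.98 × 10^-2 M
Ka = [H+][A-]/[HA] = (8.32 × 10^-2)² / 3.98 × 10^-2 = 1.7 × 10^-1

Ka = 1.7 × 10^-1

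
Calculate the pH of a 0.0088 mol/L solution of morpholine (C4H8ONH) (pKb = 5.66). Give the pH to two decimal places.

pH = 10.14

C4H8ONH + H2O ⇌ C4H8ONH2+ + OH-
Kb = 10^(−5.66) = 2.19 × 10^-6
Kb = [OH-]²/(0.0088 − [OH-]) = 2.19 × 10^-6
Since Kb ≪ C₀, [OH-] ≈ √(Kb·C₀) = 1.39 × 10^-4 M.
pOH = −log(1.39 × 10^-4) = 3.86; pH = 14.00 − 3.86 = 10.14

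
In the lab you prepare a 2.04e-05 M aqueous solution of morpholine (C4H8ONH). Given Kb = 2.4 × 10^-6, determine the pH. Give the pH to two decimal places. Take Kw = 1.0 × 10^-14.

C4H8ONH + H2O ⇌ C4H8ONH2+ + OH-
From the ICE table, Kb = [OH-]²/(2.04e-05 − [OH-]) = 2.4 × 10^-6.
[OH-] is not negligible relative to C₀; solve [OH-]² + 2.4e-06·[OH-] − 4.9e-11 = 0.
[OH-] = (−Kb + √(Kb² + 4·Kb·C₀))/2 = 5.90 × 10^-6 M
pOH = −log(5.90 × 10^-6) = 5.23; pH = 14.00 − 5.23 = 8.77

pH = 8.77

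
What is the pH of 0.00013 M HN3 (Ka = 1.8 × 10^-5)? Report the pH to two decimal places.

pH = 4.40

HN3 ⇌ N3- + H+
Ka = [H+]²/(0.00013 − [H+]) = 1.8 × 10^-5
[H+] is not negligible relative to C₀; solve [H+]² + 1.8e-05·[H+] − 2.34e-09 = 0.
[H+] = (−Ka + √(Ka² + 4·Ka·C₀))/2 = 4.02 × 10^-5 M
pH = −log[H+] = −log(4.02 × 10^-5) = 4.40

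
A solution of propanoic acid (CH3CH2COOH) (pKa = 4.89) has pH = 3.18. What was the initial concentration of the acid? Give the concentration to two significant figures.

C₀ = 3.5 × 10^-2 M

[H+] = 10^(-3.18) = 6.61 × 10^-4 M = x
Ka = 10^(−4.89) = 1.29 × 10^-5
Ka = x²/(C₀ − x) ⇒ C₀ = x + x²/Ka
C₀ = 6.61 × 10^-4 + (6.61 × 10^-4)²/(1.29 × 10^-5) = 3.45 × 10^-2 M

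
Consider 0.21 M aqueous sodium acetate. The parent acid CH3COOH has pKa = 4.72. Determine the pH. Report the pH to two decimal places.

pH = 9.02

CH3COO- is the conjugate base of the weak acid CH3COOH.
Ka = 10^(−4.72) = 1.91 × 10^-5
Kb = Kw/Ka = 1.0×10^-14 / 1.91 × 10^-5 = 5.24 × 10^-10
From the ICE table, Kb = [OH-]²/(0.21 − [OH-]) = 5.24 × 10^-10.
Neglecting [OH-] in the denominator: [OH-] = √(5.24 × 10^-10 × 0.21) = 1.05 × 10^-5 M
pOH = 4.98, so pH = 14.00 − pOH = 9.02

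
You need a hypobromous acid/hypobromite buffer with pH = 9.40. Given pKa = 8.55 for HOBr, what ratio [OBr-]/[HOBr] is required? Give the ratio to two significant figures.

pH = pKa + log(r) ⇒ log(r) = 9.40 − 8.55 = +0.85
r = [OBr-]/[HOBr] = 10^(+0.85) = 7.08

ratio = 7.1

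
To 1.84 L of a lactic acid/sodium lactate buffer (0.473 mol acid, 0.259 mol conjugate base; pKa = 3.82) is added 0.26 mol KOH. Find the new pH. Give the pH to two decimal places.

OH- converts CH3CH(OH)COOH to CH3CH(OH)COO-: CH3CH(OH)COOH → 0.213 mol, CH3CH(OH)COO- → 0.519 mol.
Henderson–Hasselbalch with mole ratio 0.519/0.213: pH = 3.82 + (+0.387)

pH = 4.21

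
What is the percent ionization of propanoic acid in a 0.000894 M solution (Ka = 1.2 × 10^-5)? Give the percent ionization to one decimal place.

CH3CH2COOH ⇌ CH3CH2COO- + H+; let x = [H+] at equilibrium.
Solve x² + 1.2e-05x − 1.07e-08 = 0 → x = 9.77 × 10^-5 M
Fraction ionized = 9.77 × 10^-5 / 0.000894 = 0.1093 → 10.9%

10.9%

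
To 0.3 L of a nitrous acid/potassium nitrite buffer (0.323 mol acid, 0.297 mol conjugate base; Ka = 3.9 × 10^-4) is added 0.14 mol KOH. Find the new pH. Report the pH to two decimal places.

pH = 3.79

OH- converts HNO2 to NO2-: HNO2 → 0.183 mol, NO2- → 0.437 mol.
pKa = −log(3.9 × 10^-4) = 3.409
pH = pKa + log([A⁻]/[HA]) = 3.409 + log(0.437/0.183) = 3.409 +0.378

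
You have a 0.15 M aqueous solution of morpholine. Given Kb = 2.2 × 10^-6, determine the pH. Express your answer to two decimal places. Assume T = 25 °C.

pH = 10.76

C4H8ONH + H2O ⇌ C4H8ONH2+ + OH-
From the ICE table, Kb = [OH-]²/(0.15 − [OH-]) = 2.2 × 10^-6.
Assume [OH-] ≪ 0.15: [OH-] ≈ √(2.2 × 10^-6 × 0.15) = 5.74 × 10^-4 M
([OH-]/C₀ = 0.38% < 5%, so the approximation holds.)
pOH = −log(5.74 × 10^-4) = 3.24; pH = 14.00 − 3.24 = 10.76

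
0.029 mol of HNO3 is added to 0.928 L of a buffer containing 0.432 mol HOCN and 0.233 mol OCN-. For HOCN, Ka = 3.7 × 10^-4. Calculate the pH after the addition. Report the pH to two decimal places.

pH = 3.08

After neutralization: n(HOCN) = 0.461 mol, n(OCN-) = 0.204 mol.
pKa = −log(3.7 × 10^-4) = 3.432
pH = pKa + log([A⁻]/[HA]) = 3.432 + log(0.204/0.461) = 3.432 -0.354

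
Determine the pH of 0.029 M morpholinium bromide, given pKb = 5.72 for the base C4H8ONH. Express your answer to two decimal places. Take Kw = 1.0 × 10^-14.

C4H8ONH2+ is the conjugate acid of the weak base C4H8ONH.
Kb = 10^(−5.72) = 1.91 × 10^-6
Ka = Kw/Kb = 1.0×10^-14 / 1.91 × 10^-6 = 5.24 × 10^-9
Ka = x²/(0.029 − x) = 5.24 × 10^-9
Since Ka ≪ C₀, x ≈ √(Ka·C₀) = 1.23 × 10^-5 M.
Check: 0.043% ionized — well under 5%, approximation valid.
pH = −log(1.23 × 10^-5) = 4.91

pH = 4.91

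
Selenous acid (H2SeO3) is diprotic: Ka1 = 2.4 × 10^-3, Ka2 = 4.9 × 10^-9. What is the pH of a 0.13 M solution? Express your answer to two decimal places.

Since Ka1 ≫ Ka2, the first ionization dominates [H+].
Ka1 = x²/(0.13 − x) = 2.4 × 10^-3
Solving the quadratic: x = (−Ka1 + √(Ka1² + 4·Ka1·C₀))/2 = 1.65 × 10^-2 M
pH = −log(1.65 × 10^-2) = 1.78

pH = 1.78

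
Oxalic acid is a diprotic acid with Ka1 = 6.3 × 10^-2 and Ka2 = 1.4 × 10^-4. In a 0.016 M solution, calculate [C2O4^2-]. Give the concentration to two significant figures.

1.4 × 10^-4 M

First ionization gives [H+] ≈ [HC2O4-] = 1.32 × 10^-2 M.
Second step: Ka2 = [H+][C2O4^2-]/[HC2O4-] ≈ [C2O4^2-] (since [H+] ≈ [HC2O4-]).
So [C2O4^2-] ≈ Ka2.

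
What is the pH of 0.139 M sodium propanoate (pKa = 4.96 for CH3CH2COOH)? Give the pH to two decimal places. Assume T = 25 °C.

pH = 9.05

CH3CH2COO- is the conjugate base of the weak acid CH3CH2COOH.
Ka = 10^(−4.96) = 1.10 × 10^-5
Kb = Kw/Ka = 1.0×10^-14 / 1.10 × 10^-5 = 9.09 × 10^-10
From the ICE table, Kb = [OH-]²/(0.139 − [OH-]) = 9.09 × 10^-10.
Assume [OH-] ≪ 0.139: [OH-] ≈ √(9.09 × 10^-10 × 0.139) = 1.12 × 10^-5 M
pOH = −log(1.12 × 10^-5) = 4.95; pH = 14.00 − 4.95 = 9.05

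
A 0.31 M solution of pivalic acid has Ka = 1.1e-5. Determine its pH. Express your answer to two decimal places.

pH = 2.73

(CH3)3CCOOH ⇌ (CH3)3CCOO- + H+
Ka = [H+]²/(0.31 − [H+]) = 1.1 × 10^-5
Since Ka ≪ C₀, [H+] ≈ √(Ka·C₀) = 1.85 × 10^-3 M.
Check: 0.6% ionized — well under 5%, approximation valid.
pH = −log[H+] = −log(1.85 × 10^-3) = 2.73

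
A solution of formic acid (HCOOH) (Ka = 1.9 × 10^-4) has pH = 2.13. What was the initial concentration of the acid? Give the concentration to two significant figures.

C₀ = 3.0 × 10^-1 M

[H+] = 10^(-2.13) = 7.41 × 10^-3 M = x
Ka = x²/(C₀ − x) ⇒ C₀ = x + x²/Ka
C₀ = 7.41 × 10^-3 + (7.41 × 10^-3)²/(1.9 × 10^-4) = 2.96 × 10^-1 M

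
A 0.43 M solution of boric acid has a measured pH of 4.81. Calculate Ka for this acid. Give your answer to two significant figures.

[H+] = 10^(-4.81) = 1.55 × 10^-5 M
At equilibrium [HA] = 0.43 − 1.55 × 10^-5 = 4.30 × 10^-1 M
Ka = [H+][A-]/[HA] = (1.55 × 10^-5)² / 4.30 × 10^-1 = 5.6 × 10^-10

Ka = 5.6 × 10^-10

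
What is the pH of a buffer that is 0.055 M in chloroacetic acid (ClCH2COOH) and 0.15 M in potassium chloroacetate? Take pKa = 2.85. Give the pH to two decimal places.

Using pH = pKa + log([base]/[acid]) with [base]/[acid] = 0.15/0.055:
pH = 2.85 + (+0.436) = 3.29

pH = 3.29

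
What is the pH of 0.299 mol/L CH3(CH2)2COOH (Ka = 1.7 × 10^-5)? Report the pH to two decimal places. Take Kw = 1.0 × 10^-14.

CH3(CH2)2COOH ⇌ CH3(CH2)2COO- + H+
From the ICE table, Ka = x²/(0.299 − x) = 1.7 × 10^-5.
Since Ka ≪ C₀, x ≈ √(Ka·C₀) = 2.25 × 10^-3 M.
(x/C₀ = 0.75% < 5%, so the approximation holds.)
pH = −log[H+] = −log(2.25 × 10^-3) = 2.65

pH = 2.65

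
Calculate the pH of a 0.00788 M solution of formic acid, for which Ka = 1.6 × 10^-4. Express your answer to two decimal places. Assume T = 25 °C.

HCOOH ⇌ HCOO- + H+
From the ICE table, Ka = [H+]²/(0.00788 − [H+]) = 1.6 × 10^-4.
Here C₀/Ka ≈ 49.2, so the small-[H+] approximation fails. Use the quadratic:
[H+] = [−0.00016 + √(0.00016² + 5.04e-06)]/2 = 1.05 × 10^-3 M
pH = −log[H+] = −log(1.05 × 10^-3) = 2.98

pH = 2.98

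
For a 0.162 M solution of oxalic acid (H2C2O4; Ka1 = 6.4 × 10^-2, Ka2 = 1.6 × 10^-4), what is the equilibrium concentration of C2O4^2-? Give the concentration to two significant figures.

First ionization gives [H+] ≈ [HC2O4-] = 7.47 × 10^-2 M.
Second step: Ka2 = [H+][C2O4^2-]/[HC2O4-] ≈ [C2O4^2-] (since [H+] ≈ [HC2O4-]).
So [C2O4^2-] ≈ Ka2.

1.6 × 10^-4 M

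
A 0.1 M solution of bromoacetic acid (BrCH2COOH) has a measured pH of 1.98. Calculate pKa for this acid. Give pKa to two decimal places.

pKa = 2.91

[H+] = 10^(-1.98) = 1.05 × 10^-2 M
At equilibrium [HA] = 0.1 − 1.05 × 10^-2 = 8.95 × 10^-2 M
Ka = [H+][A-]/[HA] = (1.05 × 10^-2)² / 8.95 × 10^-2 = 1.23 × 10^-3
pKa = -log(1.23 × 10^-3) = 2.91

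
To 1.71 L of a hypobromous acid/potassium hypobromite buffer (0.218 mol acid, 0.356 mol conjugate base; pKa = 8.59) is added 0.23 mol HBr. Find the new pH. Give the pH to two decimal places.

Added H+ converts OBr- to HOBr: HOBr → 0.448 mol, OBr- → 0.126 mol.
pH = pKa + log(n_OBr-/n_HOBr) = 8.59 + log(0.126/0.448) = 8.59 + (-0.551)

pH = 8.04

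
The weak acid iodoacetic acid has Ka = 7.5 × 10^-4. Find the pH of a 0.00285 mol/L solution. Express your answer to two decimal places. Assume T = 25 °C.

ICH2COOH ⇌ ICH2COO- + H+
From the ICE table, Ka = [H+]²/(0.00285 − [H+]) = 7.5 × 10^-4.
[H+] is not negligible relative to C₀; solve [H+]² + 0.00075·[H+] − 2.14e-06 = 0.
[H+] = [−0.00075 + √(0.00075² + 8.55e-06)]/2 = 1.13 × 10^-3 M
pH = −log[H+] = −log(1.13 × 10^-3) = 2.95

pH = 2.95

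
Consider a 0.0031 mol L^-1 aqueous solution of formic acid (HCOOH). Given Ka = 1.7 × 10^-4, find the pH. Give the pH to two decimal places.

HCOOH ⇌ HCOO- + H+
Ka = [H+]²/(0.0031 − [H+]) = 1.7 × 10^-4
The 5% rule fails; solving [H+]² + Ka·[H+] − Ka·C₀ = 0 exactly:
[H+] = (−Ka + √(Ka² + 4·Ka·C₀))/2 = 6.46 × 10^-4 M
pH = −log[H+] = −log(6.46 × 10^-4) = 3.19

pH = 3.19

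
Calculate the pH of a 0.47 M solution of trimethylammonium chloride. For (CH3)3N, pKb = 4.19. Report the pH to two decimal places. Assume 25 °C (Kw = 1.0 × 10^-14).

(CH3)3NH+ is the conjugate acid of the weak base (CH3)3N.
Kb = 10^(−4.19) = 6.46 × 10^-5
Ka = Kw/Kb = 1.0×10^-14 / 6.46 × 10^-5 = 1.55 × 10^-10
Ka = [H+]²/(0.47 − [H+]) = 1.55 × 10^-10
Neglecting [H+] in the denominator: [H+] = √(1.55 × 10^-10 × 0.47) = 8.54 × 10^-6 M
([H+]/C₀ = 0.0018% < 5%, so the approximation holds.)
pH = −log(8.54 × 10^-6) = 5.07

pH = 5.07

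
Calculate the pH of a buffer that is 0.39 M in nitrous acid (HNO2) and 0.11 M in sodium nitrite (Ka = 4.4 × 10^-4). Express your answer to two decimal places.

pH = 2.81

pKa = −log(4.4 × 10^-4) = 3.357
pH = pKa + log([A⁻]/[HA]) = 3.357 + log(0.11/0.39)
pH = 3.357 + (-0.550) = 2.81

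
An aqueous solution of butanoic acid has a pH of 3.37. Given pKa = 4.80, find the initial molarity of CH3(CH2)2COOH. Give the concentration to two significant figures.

[H+] = 10^(-3.37) = 4.27 × 10^-4 M = x
Ka = 10^(−4.80) = 1.58 × 10^-5
Ka = x²/(C₀ − x) ⇒ C₀ = x + x²/Ka
C₀ = 4.27 × 10^-4 + (4.27 × 10^-4)²/(1.58 × 10^-5) = 1.20 × 10^-2 M

C₀ = 1.2 × 10^-2 M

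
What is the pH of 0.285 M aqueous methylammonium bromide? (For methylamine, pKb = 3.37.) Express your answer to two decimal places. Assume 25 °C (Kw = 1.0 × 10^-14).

CH3NH3+ is the conjugate acid of the weak base CH3NH2.
Kb = 10^(−3.37) = 4.27 × 10^-4
Ka = Kw/Kb = 1.0×10^-14 / 4.27 × 10^-4 = 2.34 × 10^-11
Ka = x²/(0.285 − x) = 2.34 × 10^-11
Since Ka ≪ C₀, x ≈ √(Ka·C₀) = 2.58 × 10^-6 M.
Check: 0.00091% ionized — well under 5%, approximation valid.
pH = −log(2.58 × 10^-6) = 5.59

pH = 5.59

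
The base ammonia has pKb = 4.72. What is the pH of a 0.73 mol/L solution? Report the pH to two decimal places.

pH = 11.57

NH3 + H2O ⇌ NH4+ + OH-
Kb = 10^(−4.72) = 1.91 × 10^-5
From the ICE table, Kb = x²/(0.73 − x) = 1.91 × 10^-5.
Neglecting x in the denominator: x = √(1.91 × 10^-5 × 0.73) = 3.73 × 10^-3 M
pOH = −log(3.73 × 10^-3) = 2.43; pH = 14.00 − 2.43 = 11.57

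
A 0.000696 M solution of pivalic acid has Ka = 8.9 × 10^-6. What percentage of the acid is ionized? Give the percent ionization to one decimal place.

(CH3)3CCOOH ⇌ (CH3)3CCOO- + H+; let x = [H+] at equilibrium.
Ka = x²/(C₀ − x); solving the quadratic gives x = 7.44 × 10^-5 M.
% ionization = x/C₀ × 100% = 7.44 × 10^-5/0.000696 × 100% = 10.7%

10.7%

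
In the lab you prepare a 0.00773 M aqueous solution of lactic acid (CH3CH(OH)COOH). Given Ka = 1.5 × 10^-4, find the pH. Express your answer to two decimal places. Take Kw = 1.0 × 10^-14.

pH = 3.00

CH3CH(OH)COOH ⇌ CH3CH(OH)COO- + H+
Ka = [H+]²/(0.00773 − [H+]) = 1.5 × 10^-4
Here C₀/Ka ≈ 51.5, so the small-[H+] approximation fails. Use the quadratic:
[H+] = (−Ka + √(Ka² + 4·Ka·C₀))/2 = 1.00 × 10^-3 M
pH = −log[H+] = −log(1.00 × 10^-3) = 3.00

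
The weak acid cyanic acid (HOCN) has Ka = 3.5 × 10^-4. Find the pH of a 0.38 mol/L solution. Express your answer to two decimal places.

pH = 1.94

HOCN ⇌ OCN- + H+
Let x = [H+] at equilibrium. Ka = x²/(0.38 − x).
Neglecting x in the denominator: x = √(3.5 × 10^-4 × 0.38) = 1.15 × 10^-2 M
(x/C₀ = 3% < 5%, so the approximation holds.)
pH = −log[H+] = −log(1.15 × 10^-2) = 1.94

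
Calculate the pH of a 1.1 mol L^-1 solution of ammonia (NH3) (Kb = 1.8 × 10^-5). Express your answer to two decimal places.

NH3 + H2O ⇌ NH4+ + OH-
Kb = [OH-]²/(1.1 − [OH-]) = 1.8 × 10^-5
Assume [OH-] ≪ 1.1: [OH-] ≈ √(1.8 × 10^-5 × 1.1) = 4.45 × 10^-3 M
pOH = 2.35, so pH = 14.00 − pOH = 11.65

pH = 11.65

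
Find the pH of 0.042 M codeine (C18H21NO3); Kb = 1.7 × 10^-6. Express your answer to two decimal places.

pH = 10.43

C18H21NO3 + H2O ⇌ C18H22NO3+ + OH-
From the ICE table, Kb = x²/(0.042 − x) = 1.7 × 10^-6.
Since Kb ≪ C₀, x ≈ √(Kb·C₀) = 2.67 × 10^-4 M.
(x/C₀ = 0.64% < 5%, so the approximation holds.)
pOH = 3.57, so pH = 14.00 − pOH = 10.43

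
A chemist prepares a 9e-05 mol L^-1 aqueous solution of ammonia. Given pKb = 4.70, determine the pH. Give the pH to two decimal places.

pH = 9.53

NH3 + H2O ⇌ NH4+ + OH-
Kb = 10^(−4.70) = 2.00 × 10^-5
Kb = [OH-]²/(9e-05 − [OH-]) = 2.00 × 10^-5
[OH-] is not negligible relative to C₀; solve [OH-]² + 2e-05·[OH-] − 1.8e-09 = 0.
[OH-] = (−Kb + √(Kb² + 4·Kb·C₀))/2 = 3.36 × 10^-5 M
pOH = 4.47, so pH = 14.00 − pOH = 9.53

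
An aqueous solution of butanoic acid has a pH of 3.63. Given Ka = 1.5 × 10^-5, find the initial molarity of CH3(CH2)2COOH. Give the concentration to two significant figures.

C₀ = 3.9 × 10^-3 M

[H+] = 10^(-3.63) = 2.34 × 10^-4 M = x
Ka = x²/(C₀ − x) ⇒ C₀ = x + x²/Ka
C₀ = 2.34 × 10^-4 + (2.34 × 10^-4)²/(1.5 × 10^-5) = 3.88 × 10^-3 M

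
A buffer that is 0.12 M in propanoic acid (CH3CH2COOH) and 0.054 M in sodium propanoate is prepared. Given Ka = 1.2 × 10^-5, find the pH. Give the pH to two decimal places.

pKa = −log(1.2 × 10^-5) = 4.921
Henderson–Hasselbalch: pH = pKa + log([CH3CH2COO-]/[CH3CH2COOH]) = 4.921 + log(0.054/0.12)
pH = 4.921 + (-0.347) = 4.57

pH = 4.57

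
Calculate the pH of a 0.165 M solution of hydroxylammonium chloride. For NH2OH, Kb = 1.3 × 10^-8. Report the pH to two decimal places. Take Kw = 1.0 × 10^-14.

NH3OH+ is the conjugate acid of the weak base NH2OH.
Ka = Kw/Kb = 1.0×10^-14 / 1.3 × 10^-8 = 7.69 × 10^-7
Ka = x²/(0.165 − x) = 7.69 × 10^-7
Assume x ≪ 0.165: x ≈ √(7.69 × 10^-7 × 0.165) = 3.56 × 10^-4 M
pH = −log(3.56 × 10^-4) = 3.45

pH = 3.45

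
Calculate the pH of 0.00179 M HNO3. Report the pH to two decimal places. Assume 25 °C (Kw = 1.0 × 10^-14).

HNO3 is a strong acid and dissociates completely, so [H+] = 0.00179 M.
pH = -log(0.00179) = 2.75

pH = 2.75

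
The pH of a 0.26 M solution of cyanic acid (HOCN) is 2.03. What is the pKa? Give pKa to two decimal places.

pKa = 3.46

[H+] = 10^(-2.03) = 9.33 × 10^-3 M
At equilibrium [HA] = 0.26 − 9.33 × 10^-3 = 2.51 × 10^-1 M
Ka = [H+][A-]/[HA] = (9.33 × 10^-3)² / 2.51 × 10^-1 = 3.47 × 10^-4
pKa = -log(3.47 × 10^-4) = 3.46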